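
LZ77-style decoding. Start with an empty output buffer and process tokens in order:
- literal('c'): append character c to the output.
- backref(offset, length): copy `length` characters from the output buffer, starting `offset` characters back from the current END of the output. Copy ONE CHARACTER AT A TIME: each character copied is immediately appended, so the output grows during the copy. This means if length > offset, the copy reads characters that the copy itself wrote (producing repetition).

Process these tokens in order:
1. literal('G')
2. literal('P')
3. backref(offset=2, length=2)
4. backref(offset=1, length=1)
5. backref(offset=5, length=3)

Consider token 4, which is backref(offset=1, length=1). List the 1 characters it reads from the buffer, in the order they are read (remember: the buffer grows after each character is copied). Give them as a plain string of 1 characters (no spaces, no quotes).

Answer: P

Derivation:
Token 1: literal('G'). Output: "G"
Token 2: literal('P'). Output: "GP"
Token 3: backref(off=2, len=2). Copied 'GP' from pos 0. Output: "GPGP"
Token 4: backref(off=1, len=1). Buffer before: "GPGP" (len 4)
  byte 1: read out[3]='P', append. Buffer now: "GPGPP"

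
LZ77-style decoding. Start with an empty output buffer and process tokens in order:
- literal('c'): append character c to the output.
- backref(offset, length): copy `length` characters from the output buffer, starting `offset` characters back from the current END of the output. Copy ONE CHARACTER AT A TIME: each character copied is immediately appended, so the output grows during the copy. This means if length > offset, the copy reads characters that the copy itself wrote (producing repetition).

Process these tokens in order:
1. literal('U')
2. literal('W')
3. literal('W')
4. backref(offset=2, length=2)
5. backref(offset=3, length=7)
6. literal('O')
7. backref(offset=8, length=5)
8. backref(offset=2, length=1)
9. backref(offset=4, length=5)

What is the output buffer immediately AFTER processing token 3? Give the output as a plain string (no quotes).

Answer: UWW

Derivation:
Token 1: literal('U'). Output: "U"
Token 2: literal('W'). Output: "UW"
Token 3: literal('W'). Output: "UWW"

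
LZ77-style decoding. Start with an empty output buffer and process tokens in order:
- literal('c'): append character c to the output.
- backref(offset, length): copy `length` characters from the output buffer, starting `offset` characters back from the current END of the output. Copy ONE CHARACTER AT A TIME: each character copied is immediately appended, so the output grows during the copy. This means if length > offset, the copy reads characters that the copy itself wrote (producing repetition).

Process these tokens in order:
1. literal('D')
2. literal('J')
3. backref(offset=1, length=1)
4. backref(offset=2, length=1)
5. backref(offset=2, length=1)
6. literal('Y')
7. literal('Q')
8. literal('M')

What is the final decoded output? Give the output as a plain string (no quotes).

Token 1: literal('D'). Output: "D"
Token 2: literal('J'). Output: "DJ"
Token 3: backref(off=1, len=1). Copied 'J' from pos 1. Output: "DJJ"
Token 4: backref(off=2, len=1). Copied 'J' from pos 1. Output: "DJJJ"
Token 5: backref(off=2, len=1). Copied 'J' from pos 2. Output: "DJJJJ"
Token 6: literal('Y'). Output: "DJJJJY"
Token 7: literal('Q'). Output: "DJJJJYQ"
Token 8: literal('M'). Output: "DJJJJYQM"

Answer: DJJJJYQM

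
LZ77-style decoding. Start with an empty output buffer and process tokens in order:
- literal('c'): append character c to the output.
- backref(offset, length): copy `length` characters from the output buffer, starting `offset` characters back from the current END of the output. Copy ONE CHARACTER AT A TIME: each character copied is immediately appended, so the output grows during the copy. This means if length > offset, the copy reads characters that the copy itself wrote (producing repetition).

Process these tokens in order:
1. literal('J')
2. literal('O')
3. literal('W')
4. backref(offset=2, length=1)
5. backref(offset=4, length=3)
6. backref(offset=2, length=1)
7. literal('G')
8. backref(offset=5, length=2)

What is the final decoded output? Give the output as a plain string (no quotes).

Token 1: literal('J'). Output: "J"
Token 2: literal('O'). Output: "JO"
Token 3: literal('W'). Output: "JOW"
Token 4: backref(off=2, len=1). Copied 'O' from pos 1. Output: "JOWO"
Token 5: backref(off=4, len=3). Copied 'JOW' from pos 0. Output: "JOWOJOW"
Token 6: backref(off=2, len=1). Copied 'O' from pos 5. Output: "JOWOJOWO"
Token 7: literal('G'). Output: "JOWOJOWOG"
Token 8: backref(off=5, len=2). Copied 'JO' from pos 4. Output: "JOWOJOWOGJO"

Answer: JOWOJOWOGJO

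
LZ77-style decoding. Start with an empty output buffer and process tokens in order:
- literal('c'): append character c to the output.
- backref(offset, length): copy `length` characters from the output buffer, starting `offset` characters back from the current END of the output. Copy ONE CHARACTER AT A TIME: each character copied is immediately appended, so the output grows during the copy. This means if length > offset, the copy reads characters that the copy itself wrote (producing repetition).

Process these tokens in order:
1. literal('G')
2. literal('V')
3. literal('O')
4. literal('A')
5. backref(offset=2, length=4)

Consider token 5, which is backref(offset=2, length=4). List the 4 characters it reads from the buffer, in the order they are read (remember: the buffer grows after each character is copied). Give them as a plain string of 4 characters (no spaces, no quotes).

Answer: OAOA

Derivation:
Token 1: literal('G'). Output: "G"
Token 2: literal('V'). Output: "GV"
Token 3: literal('O'). Output: "GVO"
Token 4: literal('A'). Output: "GVOA"
Token 5: backref(off=2, len=4). Buffer before: "GVOA" (len 4)
  byte 1: read out[2]='O', append. Buffer now: "GVOAO"
  byte 2: read out[3]='A', append. Buffer now: "GVOAOA"
  byte 3: read out[4]='O', append. Buffer now: "GVOAOAO"
  byte 4: read out[5]='A', append. Buffer now: "GVOAOAOA"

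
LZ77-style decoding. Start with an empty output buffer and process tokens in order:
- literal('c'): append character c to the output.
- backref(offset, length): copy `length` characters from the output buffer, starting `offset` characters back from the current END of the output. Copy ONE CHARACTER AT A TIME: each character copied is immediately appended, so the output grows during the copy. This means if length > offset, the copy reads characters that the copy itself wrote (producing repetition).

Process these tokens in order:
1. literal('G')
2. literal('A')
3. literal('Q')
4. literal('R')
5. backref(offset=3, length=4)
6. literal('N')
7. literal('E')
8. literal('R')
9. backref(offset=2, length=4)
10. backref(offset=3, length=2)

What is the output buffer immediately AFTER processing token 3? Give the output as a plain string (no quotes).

Token 1: literal('G'). Output: "G"
Token 2: literal('A'). Output: "GA"
Token 3: literal('Q'). Output: "GAQ"

Answer: GAQ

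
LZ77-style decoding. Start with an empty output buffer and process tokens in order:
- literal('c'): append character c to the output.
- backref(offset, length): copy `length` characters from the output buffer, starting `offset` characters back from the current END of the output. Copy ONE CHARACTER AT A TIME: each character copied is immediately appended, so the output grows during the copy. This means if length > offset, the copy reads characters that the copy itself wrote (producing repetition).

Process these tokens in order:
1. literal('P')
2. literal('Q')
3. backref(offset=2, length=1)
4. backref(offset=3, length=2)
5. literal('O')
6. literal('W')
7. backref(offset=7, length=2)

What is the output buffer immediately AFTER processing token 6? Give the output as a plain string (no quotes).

Token 1: literal('P'). Output: "P"
Token 2: literal('Q'). Output: "PQ"
Token 3: backref(off=2, len=1). Copied 'P' from pos 0. Output: "PQP"
Token 4: backref(off=3, len=2). Copied 'PQ' from pos 0. Output: "PQPPQ"
Token 5: literal('O'). Output: "PQPPQO"
Token 6: literal('W'). Output: "PQPPQOW"

Answer: PQPPQOW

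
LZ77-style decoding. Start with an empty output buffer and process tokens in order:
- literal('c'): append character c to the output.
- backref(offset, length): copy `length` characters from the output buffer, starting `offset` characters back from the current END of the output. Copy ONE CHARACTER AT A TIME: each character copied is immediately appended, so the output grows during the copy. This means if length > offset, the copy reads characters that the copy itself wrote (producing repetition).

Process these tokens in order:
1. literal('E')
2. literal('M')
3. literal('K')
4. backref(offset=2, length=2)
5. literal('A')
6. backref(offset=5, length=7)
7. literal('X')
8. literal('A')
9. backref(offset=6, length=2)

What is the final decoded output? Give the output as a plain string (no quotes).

Token 1: literal('E'). Output: "E"
Token 2: literal('M'). Output: "EM"
Token 3: literal('K'). Output: "EMK"
Token 4: backref(off=2, len=2). Copied 'MK' from pos 1. Output: "EMKMK"
Token 5: literal('A'). Output: "EMKMKA"
Token 6: backref(off=5, len=7) (overlapping!). Copied 'MKMKAMK' from pos 1. Output: "EMKMKAMKMKAMK"
Token 7: literal('X'). Output: "EMKMKAMKMKAMKX"
Token 8: literal('A'). Output: "EMKMKAMKMKAMKXA"
Token 9: backref(off=6, len=2). Copied 'KA' from pos 9. Output: "EMKMKAMKMKAMKXAKA"

Answer: EMKMKAMKMKAMKXAKA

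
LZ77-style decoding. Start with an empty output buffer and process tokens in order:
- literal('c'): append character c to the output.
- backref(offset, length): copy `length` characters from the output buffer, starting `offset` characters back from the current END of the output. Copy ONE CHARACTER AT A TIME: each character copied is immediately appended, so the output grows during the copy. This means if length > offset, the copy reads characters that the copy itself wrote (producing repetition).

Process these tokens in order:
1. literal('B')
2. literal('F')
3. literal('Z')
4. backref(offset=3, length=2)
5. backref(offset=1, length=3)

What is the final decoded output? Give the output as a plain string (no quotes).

Token 1: literal('B'). Output: "B"
Token 2: literal('F'). Output: "BF"
Token 3: literal('Z'). Output: "BFZ"
Token 4: backref(off=3, len=2). Copied 'BF' from pos 0. Output: "BFZBF"
Token 5: backref(off=1, len=3) (overlapping!). Copied 'FFF' from pos 4. Output: "BFZBFFFF"

Answer: BFZBFFFF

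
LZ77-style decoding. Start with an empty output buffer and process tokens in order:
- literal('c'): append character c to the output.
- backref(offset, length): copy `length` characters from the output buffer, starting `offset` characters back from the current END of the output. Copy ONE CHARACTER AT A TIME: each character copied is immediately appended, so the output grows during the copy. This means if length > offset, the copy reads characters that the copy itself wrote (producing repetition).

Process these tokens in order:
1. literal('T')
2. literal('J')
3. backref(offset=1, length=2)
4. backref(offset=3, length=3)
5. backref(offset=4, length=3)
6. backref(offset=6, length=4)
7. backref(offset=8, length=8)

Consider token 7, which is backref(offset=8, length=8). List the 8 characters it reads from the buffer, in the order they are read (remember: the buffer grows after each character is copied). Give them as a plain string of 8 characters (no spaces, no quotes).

Token 1: literal('T'). Output: "T"
Token 2: literal('J'). Output: "TJ"
Token 3: backref(off=1, len=2) (overlapping!). Copied 'JJ' from pos 1. Output: "TJJJ"
Token 4: backref(off=3, len=3). Copied 'JJJ' from pos 1. Output: "TJJJJJJ"
Token 5: backref(off=4, len=3). Copied 'JJJ' from pos 3. Output: "TJJJJJJJJJ"
Token 6: backref(off=6, len=4). Copied 'JJJJ' from pos 4. Output: "TJJJJJJJJJJJJJ"
Token 7: backref(off=8, len=8). Buffer before: "TJJJJJJJJJJJJJ" (len 14)
  byte 1: read out[6]='J', append. Buffer now: "TJJJJJJJJJJJJJJ"
  byte 2: read out[7]='J', append. Buffer now: "TJJJJJJJJJJJJJJJ"
  byte 3: read out[8]='J', append. Buffer now: "TJJJJJJJJJJJJJJJJ"
  byte 4: read out[9]='J', append. Buffer now: "TJJJJJJJJJJJJJJJJJ"
  byte 5: read out[10]='J', append. Buffer now: "TJJJJJJJJJJJJJJJJJJ"
  byte 6: read out[11]='J', append. Buffer now: "TJJJJJJJJJJJJJJJJJJJ"
  byte 7: read out[12]='J', append. Buffer now: "TJJJJJJJJJJJJJJJJJJJJ"
  byte 8: read out[13]='J', append. Buffer now: "TJJJJJJJJJJJJJJJJJJJJJ"

Answer: JJJJJJJJ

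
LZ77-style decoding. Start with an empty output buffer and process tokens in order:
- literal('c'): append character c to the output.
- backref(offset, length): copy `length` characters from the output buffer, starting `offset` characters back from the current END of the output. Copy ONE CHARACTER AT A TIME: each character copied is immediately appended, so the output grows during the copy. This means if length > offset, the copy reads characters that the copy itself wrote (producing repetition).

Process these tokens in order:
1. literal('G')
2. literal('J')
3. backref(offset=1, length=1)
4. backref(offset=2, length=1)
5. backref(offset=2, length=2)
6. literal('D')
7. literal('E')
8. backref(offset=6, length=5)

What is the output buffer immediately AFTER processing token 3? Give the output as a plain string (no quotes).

Answer: GJJ

Derivation:
Token 1: literal('G'). Output: "G"
Token 2: literal('J'). Output: "GJ"
Token 3: backref(off=1, len=1). Copied 'J' from pos 1. Output: "GJJ"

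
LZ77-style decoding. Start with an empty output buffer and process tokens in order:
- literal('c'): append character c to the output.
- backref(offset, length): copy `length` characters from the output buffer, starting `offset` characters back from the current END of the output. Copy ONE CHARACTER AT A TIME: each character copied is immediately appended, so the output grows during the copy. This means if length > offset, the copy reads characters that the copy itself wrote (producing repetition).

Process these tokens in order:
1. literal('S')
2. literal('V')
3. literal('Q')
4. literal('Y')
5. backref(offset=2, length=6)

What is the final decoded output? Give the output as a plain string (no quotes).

Token 1: literal('S'). Output: "S"
Token 2: literal('V'). Output: "SV"
Token 3: literal('Q'). Output: "SVQ"
Token 4: literal('Y'). Output: "SVQY"
Token 5: backref(off=2, len=6) (overlapping!). Copied 'QYQYQY' from pos 2. Output: "SVQYQYQYQY"

Answer: SVQYQYQYQY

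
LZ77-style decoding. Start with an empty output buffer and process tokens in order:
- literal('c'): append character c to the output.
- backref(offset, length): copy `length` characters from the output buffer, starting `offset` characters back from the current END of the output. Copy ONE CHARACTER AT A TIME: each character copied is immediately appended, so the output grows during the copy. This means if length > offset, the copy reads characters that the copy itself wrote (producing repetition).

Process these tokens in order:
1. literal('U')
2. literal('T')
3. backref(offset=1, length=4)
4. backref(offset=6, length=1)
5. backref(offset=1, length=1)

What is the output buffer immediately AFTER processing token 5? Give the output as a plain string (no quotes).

Answer: UTTTTTUU

Derivation:
Token 1: literal('U'). Output: "U"
Token 2: literal('T'). Output: "UT"
Token 3: backref(off=1, len=4) (overlapping!). Copied 'TTTT' from pos 1. Output: "UTTTTT"
Token 4: backref(off=6, len=1). Copied 'U' from pos 0. Output: "UTTTTTU"
Token 5: backref(off=1, len=1). Copied 'U' from pos 6. Output: "UTTTTTUU"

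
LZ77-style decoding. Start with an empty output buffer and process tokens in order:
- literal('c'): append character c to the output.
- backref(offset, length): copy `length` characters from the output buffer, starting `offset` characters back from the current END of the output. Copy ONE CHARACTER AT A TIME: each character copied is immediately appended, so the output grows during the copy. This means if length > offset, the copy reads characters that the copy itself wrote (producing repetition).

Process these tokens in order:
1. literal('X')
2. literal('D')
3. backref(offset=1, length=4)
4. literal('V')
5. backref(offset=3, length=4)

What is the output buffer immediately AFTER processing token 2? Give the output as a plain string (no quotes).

Token 1: literal('X'). Output: "X"
Token 2: literal('D'). Output: "XD"

Answer: XD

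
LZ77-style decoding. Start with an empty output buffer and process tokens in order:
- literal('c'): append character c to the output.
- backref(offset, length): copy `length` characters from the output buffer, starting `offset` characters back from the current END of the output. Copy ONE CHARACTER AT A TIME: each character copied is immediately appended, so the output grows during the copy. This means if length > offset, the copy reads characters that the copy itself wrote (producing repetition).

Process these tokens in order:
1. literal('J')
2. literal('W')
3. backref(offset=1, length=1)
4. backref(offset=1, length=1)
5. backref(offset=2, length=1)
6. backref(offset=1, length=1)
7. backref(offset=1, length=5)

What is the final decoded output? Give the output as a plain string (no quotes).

Token 1: literal('J'). Output: "J"
Token 2: literal('W'). Output: "JW"
Token 3: backref(off=1, len=1). Copied 'W' from pos 1. Output: "JWW"
Token 4: backref(off=1, len=1). Copied 'W' from pos 2. Output: "JWWW"
Token 5: backref(off=2, len=1). Copied 'W' from pos 2. Output: "JWWWW"
Token 6: backref(off=1, len=1). Copied 'W' from pos 4. Output: "JWWWWW"
Token 7: backref(off=1, len=5) (overlapping!). Copied 'WWWWW' from pos 5. Output: "JWWWWWWWWWW"

Answer: JWWWWWWWWWW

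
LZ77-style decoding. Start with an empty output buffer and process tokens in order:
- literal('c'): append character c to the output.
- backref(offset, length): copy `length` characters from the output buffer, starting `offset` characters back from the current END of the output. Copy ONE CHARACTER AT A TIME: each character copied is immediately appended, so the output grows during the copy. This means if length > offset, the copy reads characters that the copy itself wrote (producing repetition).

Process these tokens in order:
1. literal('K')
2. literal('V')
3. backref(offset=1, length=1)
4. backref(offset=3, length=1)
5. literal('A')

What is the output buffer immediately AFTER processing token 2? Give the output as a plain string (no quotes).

Answer: KV

Derivation:
Token 1: literal('K'). Output: "K"
Token 2: literal('V'). Output: "KV"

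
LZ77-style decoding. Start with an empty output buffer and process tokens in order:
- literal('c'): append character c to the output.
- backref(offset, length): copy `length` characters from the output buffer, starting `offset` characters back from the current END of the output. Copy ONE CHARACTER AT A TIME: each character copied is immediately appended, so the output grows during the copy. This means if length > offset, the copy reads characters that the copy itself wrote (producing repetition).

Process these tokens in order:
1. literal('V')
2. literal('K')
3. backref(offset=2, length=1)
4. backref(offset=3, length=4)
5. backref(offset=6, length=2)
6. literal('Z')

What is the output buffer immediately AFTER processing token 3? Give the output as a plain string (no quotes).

Answer: VKV

Derivation:
Token 1: literal('V'). Output: "V"
Token 2: literal('K'). Output: "VK"
Token 3: backref(off=2, len=1). Copied 'V' from pos 0. Output: "VKV"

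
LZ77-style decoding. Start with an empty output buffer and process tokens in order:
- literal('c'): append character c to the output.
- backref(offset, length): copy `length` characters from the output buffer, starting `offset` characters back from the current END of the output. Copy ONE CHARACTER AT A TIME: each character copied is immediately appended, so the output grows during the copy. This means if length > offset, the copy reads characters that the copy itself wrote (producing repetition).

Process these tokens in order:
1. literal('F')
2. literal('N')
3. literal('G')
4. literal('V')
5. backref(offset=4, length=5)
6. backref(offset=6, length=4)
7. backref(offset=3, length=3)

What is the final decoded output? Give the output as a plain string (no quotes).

Answer: FNGVFNGVFVFNGFNG

Derivation:
Token 1: literal('F'). Output: "F"
Token 2: literal('N'). Output: "FN"
Token 3: literal('G'). Output: "FNG"
Token 4: literal('V'). Output: "FNGV"
Token 5: backref(off=4, len=5) (overlapping!). Copied 'FNGVF' from pos 0. Output: "FNGVFNGVF"
Token 6: backref(off=6, len=4). Copied 'VFNG' from pos 3. Output: "FNGVFNGVFVFNG"
Token 7: backref(off=3, len=3). Copied 'FNG' from pos 10. Output: "FNGVFNGVFVFNGFNG"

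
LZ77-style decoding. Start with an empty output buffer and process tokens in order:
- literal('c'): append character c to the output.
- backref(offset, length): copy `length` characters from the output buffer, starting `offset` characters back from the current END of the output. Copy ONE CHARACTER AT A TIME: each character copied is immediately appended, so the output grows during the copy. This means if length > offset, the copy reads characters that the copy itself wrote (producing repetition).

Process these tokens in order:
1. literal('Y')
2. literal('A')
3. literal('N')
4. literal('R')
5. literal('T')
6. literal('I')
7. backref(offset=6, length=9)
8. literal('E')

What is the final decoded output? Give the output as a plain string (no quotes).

Answer: YANRTIYANRTIYANE

Derivation:
Token 1: literal('Y'). Output: "Y"
Token 2: literal('A'). Output: "YA"
Token 3: literal('N'). Output: "YAN"
Token 4: literal('R'). Output: "YANR"
Token 5: literal('T'). Output: "YANRT"
Token 6: literal('I'). Output: "YANRTI"
Token 7: backref(off=6, len=9) (overlapping!). Copied 'YANRTIYAN' from pos 0. Output: "YANRTIYANRTIYAN"
Token 8: literal('E'). Output: "YANRTIYANRTIYANE"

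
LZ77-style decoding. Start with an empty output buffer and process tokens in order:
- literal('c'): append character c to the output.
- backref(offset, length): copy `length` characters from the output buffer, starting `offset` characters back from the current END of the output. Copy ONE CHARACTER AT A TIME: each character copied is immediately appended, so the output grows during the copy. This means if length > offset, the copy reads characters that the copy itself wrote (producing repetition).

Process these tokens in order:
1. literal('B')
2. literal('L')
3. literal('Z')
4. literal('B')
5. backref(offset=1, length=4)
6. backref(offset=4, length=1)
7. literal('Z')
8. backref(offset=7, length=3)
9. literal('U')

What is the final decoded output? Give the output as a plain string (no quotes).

Answer: BLZBBBBBBZBBBU

Derivation:
Token 1: literal('B'). Output: "B"
Token 2: literal('L'). Output: "BL"
Token 3: literal('Z'). Output: "BLZ"
Token 4: literal('B'). Output: "BLZB"
Token 5: backref(off=1, len=4) (overlapping!). Copied 'BBBB' from pos 3. Output: "BLZBBBBB"
Token 6: backref(off=4, len=1). Copied 'B' from pos 4. Output: "BLZBBBBBB"
Token 7: literal('Z'). Output: "BLZBBBBBBZ"
Token 8: backref(off=7, len=3). Copied 'BBB' from pos 3. Output: "BLZBBBBBBZBBB"
Token 9: literal('U'). Output: "BLZBBBBBBZBBBU"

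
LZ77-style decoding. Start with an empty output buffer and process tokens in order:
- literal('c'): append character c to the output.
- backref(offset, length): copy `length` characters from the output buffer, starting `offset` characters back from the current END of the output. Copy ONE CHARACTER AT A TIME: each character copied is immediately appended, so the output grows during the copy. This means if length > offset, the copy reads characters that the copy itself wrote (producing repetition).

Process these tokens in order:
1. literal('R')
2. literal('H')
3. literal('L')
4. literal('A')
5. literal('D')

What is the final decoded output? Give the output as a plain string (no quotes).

Answer: RHLAD

Derivation:
Token 1: literal('R'). Output: "R"
Token 2: literal('H'). Output: "RH"
Token 3: literal('L'). Output: "RHL"
Token 4: literal('A'). Output: "RHLA"
Token 5: literal('D'). Output: "RHLAD"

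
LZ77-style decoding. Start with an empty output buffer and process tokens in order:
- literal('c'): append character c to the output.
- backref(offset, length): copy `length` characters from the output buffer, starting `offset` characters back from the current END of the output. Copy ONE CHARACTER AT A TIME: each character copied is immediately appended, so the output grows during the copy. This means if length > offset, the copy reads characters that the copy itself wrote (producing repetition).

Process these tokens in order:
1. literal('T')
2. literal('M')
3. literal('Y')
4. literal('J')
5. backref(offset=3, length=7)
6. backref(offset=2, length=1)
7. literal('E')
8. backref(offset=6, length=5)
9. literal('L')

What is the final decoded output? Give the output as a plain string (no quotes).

Token 1: literal('T'). Output: "T"
Token 2: literal('M'). Output: "TM"
Token 3: literal('Y'). Output: "TMY"
Token 4: literal('J'). Output: "TMYJ"
Token 5: backref(off=3, len=7) (overlapping!). Copied 'MYJMYJM' from pos 1. Output: "TMYJMYJMYJM"
Token 6: backref(off=2, len=1). Copied 'J' from pos 9. Output: "TMYJMYJMYJMJ"
Token 7: literal('E'). Output: "TMYJMYJMYJMJE"
Token 8: backref(off=6, len=5). Copied 'MYJMJ' from pos 7. Output: "TMYJMYJMYJMJEMYJMJ"
Token 9: literal('L'). Output: "TMYJMYJMYJMJEMYJMJL"

Answer: TMYJMYJMYJMJEMYJMJL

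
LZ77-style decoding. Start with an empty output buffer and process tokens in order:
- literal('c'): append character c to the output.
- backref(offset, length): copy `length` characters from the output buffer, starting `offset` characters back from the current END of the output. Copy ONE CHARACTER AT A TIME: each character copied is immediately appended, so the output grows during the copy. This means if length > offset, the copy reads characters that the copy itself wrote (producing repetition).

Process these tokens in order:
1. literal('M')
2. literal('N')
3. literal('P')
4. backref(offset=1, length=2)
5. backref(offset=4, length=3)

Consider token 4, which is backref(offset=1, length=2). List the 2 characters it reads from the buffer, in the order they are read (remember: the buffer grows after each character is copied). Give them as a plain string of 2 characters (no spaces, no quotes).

Token 1: literal('M'). Output: "M"
Token 2: literal('N'). Output: "MN"
Token 3: literal('P'). Output: "MNP"
Token 4: backref(off=1, len=2). Buffer before: "MNP" (len 3)
  byte 1: read out[2]='P', append. Buffer now: "MNPP"
  byte 2: read out[3]='P', append. Buffer now: "MNPPP"

Answer: PP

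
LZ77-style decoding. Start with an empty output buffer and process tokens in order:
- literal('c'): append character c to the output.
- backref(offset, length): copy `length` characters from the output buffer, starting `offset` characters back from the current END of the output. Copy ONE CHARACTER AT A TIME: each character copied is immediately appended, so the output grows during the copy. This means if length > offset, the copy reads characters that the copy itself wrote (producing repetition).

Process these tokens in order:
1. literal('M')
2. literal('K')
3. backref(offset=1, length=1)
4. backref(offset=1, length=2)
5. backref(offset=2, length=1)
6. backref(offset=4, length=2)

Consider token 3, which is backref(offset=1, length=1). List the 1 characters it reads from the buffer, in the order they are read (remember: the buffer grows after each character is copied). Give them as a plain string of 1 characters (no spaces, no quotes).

Token 1: literal('M'). Output: "M"
Token 2: literal('K'). Output: "MK"
Token 3: backref(off=1, len=1). Buffer before: "MK" (len 2)
  byte 1: read out[1]='K', append. Buffer now: "MKK"

Answer: K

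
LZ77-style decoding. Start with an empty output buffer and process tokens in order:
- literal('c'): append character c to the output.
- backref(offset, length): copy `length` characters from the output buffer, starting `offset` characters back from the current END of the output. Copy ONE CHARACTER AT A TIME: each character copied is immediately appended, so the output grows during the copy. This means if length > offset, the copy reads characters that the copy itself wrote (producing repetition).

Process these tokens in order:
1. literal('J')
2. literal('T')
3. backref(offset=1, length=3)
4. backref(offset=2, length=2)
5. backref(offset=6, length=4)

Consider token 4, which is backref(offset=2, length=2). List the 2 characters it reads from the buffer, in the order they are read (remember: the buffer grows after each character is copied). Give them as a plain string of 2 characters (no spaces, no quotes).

Answer: TT

Derivation:
Token 1: literal('J'). Output: "J"
Token 2: literal('T'). Output: "JT"
Token 3: backref(off=1, len=3) (overlapping!). Copied 'TTT' from pos 1. Output: "JTTTT"
Token 4: backref(off=2, len=2). Buffer before: "JTTTT" (len 5)
  byte 1: read out[3]='T', append. Buffer now: "JTTTTT"
  byte 2: read out[4]='T', append. Buffer now: "JTTTTTT"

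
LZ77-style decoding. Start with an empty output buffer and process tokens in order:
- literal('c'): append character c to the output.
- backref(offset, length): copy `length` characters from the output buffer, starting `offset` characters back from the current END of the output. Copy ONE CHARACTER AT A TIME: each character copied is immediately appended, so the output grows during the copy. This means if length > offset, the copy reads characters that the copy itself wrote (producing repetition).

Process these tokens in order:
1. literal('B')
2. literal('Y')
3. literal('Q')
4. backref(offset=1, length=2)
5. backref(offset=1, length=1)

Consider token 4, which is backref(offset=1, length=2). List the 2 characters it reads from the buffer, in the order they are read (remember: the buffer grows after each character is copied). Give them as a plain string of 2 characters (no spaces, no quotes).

Answer: QQ

Derivation:
Token 1: literal('B'). Output: "B"
Token 2: literal('Y'). Output: "BY"
Token 3: literal('Q'). Output: "BYQ"
Token 4: backref(off=1, len=2). Buffer before: "BYQ" (len 3)
  byte 1: read out[2]='Q', append. Buffer now: "BYQQ"
  byte 2: read out[3]='Q', append. Buffer now: "BYQQQ"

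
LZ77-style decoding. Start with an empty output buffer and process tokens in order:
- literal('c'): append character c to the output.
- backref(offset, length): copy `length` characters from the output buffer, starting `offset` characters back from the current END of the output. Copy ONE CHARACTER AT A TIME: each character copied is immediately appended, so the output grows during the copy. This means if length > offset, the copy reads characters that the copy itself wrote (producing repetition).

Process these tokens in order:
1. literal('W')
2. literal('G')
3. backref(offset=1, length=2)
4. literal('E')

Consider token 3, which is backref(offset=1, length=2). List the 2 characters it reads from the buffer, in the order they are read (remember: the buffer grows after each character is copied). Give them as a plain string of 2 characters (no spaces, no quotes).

Answer: GG

Derivation:
Token 1: literal('W'). Output: "W"
Token 2: literal('G'). Output: "WG"
Token 3: backref(off=1, len=2). Buffer before: "WG" (len 2)
  byte 1: read out[1]='G', append. Buffer now: "WGG"
  byte 2: read out[2]='G', append. Buffer now: "WGGG"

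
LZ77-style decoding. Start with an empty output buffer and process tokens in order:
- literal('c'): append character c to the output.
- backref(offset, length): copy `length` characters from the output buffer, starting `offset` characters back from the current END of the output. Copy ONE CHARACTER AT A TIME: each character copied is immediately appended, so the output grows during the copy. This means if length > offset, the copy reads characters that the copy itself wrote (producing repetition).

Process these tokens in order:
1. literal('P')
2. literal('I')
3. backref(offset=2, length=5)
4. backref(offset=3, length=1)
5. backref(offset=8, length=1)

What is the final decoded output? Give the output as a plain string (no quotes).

Answer: PIPIPIPPP

Derivation:
Token 1: literal('P'). Output: "P"
Token 2: literal('I'). Output: "PI"
Token 3: backref(off=2, len=5) (overlapping!). Copied 'PIPIP' from pos 0. Output: "PIPIPIP"
Token 4: backref(off=3, len=1). Copied 'P' from pos 4. Output: "PIPIPIPP"
Token 5: backref(off=8, len=1). Copied 'P' from pos 0. Output: "PIPIPIPPP"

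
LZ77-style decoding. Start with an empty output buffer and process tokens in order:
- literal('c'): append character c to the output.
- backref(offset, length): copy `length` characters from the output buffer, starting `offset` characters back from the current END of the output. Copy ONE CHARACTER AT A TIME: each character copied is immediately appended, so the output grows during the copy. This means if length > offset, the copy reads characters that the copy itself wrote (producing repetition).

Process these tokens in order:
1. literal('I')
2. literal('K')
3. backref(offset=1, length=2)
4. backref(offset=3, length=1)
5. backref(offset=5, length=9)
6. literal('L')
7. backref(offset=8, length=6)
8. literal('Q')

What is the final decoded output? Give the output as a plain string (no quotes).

Answer: IKKKKIKKKKIKKKLKKKIKKQ

Derivation:
Token 1: literal('I'). Output: "I"
Token 2: literal('K'). Output: "IK"
Token 3: backref(off=1, len=2) (overlapping!). Copied 'KK' from pos 1. Output: "IKKK"
Token 4: backref(off=3, len=1). Copied 'K' from pos 1. Output: "IKKKK"
Token 5: backref(off=5, len=9) (overlapping!). Copied 'IKKKKIKKK' from pos 0. Output: "IKKKKIKKKKIKKK"
Token 6: literal('L'). Output: "IKKKKIKKKKIKKKL"
Token 7: backref(off=8, len=6). Copied 'KKKIKK' from pos 7. Output: "IKKKKIKKKKIKKKLKKKIKK"
Token 8: literal('Q'). Output: "IKKKKIKKKKIKKKLKKKIKKQ"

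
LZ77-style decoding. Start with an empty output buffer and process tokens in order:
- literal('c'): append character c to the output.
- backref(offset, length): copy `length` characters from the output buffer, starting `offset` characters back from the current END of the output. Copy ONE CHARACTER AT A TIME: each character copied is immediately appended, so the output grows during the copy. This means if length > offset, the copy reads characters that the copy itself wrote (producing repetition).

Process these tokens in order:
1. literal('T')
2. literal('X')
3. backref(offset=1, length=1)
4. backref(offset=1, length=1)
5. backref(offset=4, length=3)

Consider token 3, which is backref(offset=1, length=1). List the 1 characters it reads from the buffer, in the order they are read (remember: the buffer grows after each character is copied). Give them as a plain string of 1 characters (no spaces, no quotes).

Answer: X

Derivation:
Token 1: literal('T'). Output: "T"
Token 2: literal('X'). Output: "TX"
Token 3: backref(off=1, len=1). Buffer before: "TX" (len 2)
  byte 1: read out[1]='X', append. Buffer now: "TXX"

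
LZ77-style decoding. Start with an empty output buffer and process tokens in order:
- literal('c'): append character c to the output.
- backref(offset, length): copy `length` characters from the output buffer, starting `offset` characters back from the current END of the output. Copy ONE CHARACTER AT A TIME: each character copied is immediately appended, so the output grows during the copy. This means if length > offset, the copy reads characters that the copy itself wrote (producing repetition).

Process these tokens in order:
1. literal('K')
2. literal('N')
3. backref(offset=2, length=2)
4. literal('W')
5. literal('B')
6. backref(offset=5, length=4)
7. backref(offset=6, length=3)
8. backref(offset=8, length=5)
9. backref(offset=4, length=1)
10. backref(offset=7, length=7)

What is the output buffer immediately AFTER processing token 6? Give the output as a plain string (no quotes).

Answer: KNKNWBNKNW

Derivation:
Token 1: literal('K'). Output: "K"
Token 2: literal('N'). Output: "KN"
Token 3: backref(off=2, len=2). Copied 'KN' from pos 0. Output: "KNKN"
Token 4: literal('W'). Output: "KNKNW"
Token 5: literal('B'). Output: "KNKNWB"
Token 6: backref(off=5, len=4). Copied 'NKNW' from pos 1. Output: "KNKNWBNKNW"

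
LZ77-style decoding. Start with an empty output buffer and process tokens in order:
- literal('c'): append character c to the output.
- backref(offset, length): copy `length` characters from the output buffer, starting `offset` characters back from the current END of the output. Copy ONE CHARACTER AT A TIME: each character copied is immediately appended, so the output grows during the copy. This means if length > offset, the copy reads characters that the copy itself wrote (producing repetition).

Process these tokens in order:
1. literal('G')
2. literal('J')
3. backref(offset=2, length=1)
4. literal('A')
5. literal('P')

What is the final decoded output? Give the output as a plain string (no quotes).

Answer: GJGAP

Derivation:
Token 1: literal('G'). Output: "G"
Token 2: literal('J'). Output: "GJ"
Token 3: backref(off=2, len=1). Copied 'G' from pos 0. Output: "GJG"
Token 4: literal('A'). Output: "GJGA"
Token 5: literal('P'). Output: "GJGAP"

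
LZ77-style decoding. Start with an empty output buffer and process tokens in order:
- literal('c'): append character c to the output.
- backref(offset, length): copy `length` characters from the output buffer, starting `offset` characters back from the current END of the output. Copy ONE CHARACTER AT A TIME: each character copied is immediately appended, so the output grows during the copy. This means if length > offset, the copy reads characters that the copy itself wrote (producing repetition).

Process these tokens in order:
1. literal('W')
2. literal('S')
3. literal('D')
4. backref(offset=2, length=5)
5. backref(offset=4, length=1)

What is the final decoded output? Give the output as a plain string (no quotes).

Answer: WSDSDSDSD

Derivation:
Token 1: literal('W'). Output: "W"
Token 2: literal('S'). Output: "WS"
Token 3: literal('D'). Output: "WSD"
Token 4: backref(off=2, len=5) (overlapping!). Copied 'SDSDS' from pos 1. Output: "WSDSDSDS"
Token 5: backref(off=4, len=1). Copied 'D' from pos 4. Output: "WSDSDSDSD"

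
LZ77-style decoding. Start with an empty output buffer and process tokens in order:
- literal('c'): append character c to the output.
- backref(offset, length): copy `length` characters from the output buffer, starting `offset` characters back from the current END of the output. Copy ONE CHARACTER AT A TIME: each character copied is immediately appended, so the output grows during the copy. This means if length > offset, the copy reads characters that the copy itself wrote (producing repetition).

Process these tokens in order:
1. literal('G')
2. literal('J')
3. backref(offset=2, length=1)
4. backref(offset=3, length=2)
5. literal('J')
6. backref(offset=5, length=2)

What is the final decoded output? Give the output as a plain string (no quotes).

Answer: GJGGJJJG

Derivation:
Token 1: literal('G'). Output: "G"
Token 2: literal('J'). Output: "GJ"
Token 3: backref(off=2, len=1). Copied 'G' from pos 0. Output: "GJG"
Token 4: backref(off=3, len=2). Copied 'GJ' from pos 0. Output: "GJGGJ"
Token 5: literal('J'). Output: "GJGGJJ"
Token 6: backref(off=5, len=2). Copied 'JG' from pos 1. Output: "GJGGJJJG"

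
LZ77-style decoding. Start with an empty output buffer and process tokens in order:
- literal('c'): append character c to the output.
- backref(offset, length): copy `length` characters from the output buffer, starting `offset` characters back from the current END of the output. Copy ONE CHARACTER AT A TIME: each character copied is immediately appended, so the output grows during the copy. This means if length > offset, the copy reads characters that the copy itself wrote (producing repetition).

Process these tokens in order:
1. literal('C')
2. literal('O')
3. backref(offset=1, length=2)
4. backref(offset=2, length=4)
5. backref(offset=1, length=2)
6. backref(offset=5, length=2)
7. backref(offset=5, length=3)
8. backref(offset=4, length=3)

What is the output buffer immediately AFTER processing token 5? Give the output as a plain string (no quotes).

Answer: COOOOOOOOO

Derivation:
Token 1: literal('C'). Output: "C"
Token 2: literal('O'). Output: "CO"
Token 3: backref(off=1, len=2) (overlapping!). Copied 'OO' from pos 1. Output: "COOO"
Token 4: backref(off=2, len=4) (overlapping!). Copied 'OOOO' from pos 2. Output: "COOOOOOO"
Token 5: backref(off=1, len=2) (overlapping!). Copied 'OO' from pos 7. Output: "COOOOOOOOO"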